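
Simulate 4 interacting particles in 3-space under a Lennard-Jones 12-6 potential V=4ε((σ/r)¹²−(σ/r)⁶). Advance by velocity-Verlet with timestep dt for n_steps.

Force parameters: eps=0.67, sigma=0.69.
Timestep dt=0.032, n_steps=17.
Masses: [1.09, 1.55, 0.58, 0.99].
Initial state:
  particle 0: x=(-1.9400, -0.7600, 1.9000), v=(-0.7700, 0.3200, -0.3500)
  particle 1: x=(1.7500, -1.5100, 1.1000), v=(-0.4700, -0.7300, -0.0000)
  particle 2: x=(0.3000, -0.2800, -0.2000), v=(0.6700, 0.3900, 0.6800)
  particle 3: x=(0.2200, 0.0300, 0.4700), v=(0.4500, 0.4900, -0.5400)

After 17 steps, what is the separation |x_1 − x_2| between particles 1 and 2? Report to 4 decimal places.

2.2827

step 0: x0=(-1.9400, -0.7600, 1.9000) x1=(1.7500, -1.5100, 1.1000) x2=(0.3000, -0.2800, -0.2000) x3=(0.2200, 0.0300, 0.4700)
step 1: x0=(-1.9646, -0.7498, 1.8888) x1=(1.7350, -1.5334, 1.1000) x2=(0.3218, -0.2690, -0.1814) x3=(0.2342, 0.0465, 0.4546)
step 2: x0=(-1.9893, -0.7395, 1.8776) x1=(1.7199, -1.5567, 1.1000) x2=(0.3460, -0.2666, -0.1802) x3=(0.2470, 0.0681, 0.4493)
step 3: x0=(-2.0139, -0.7293, 1.8664) x1=(1.7049, -1.5801, 1.1000) x2=(0.3726, -0.2721, -0.1937) x3=(0.2584, 0.0943, 0.4527)
step 4: x0=(-2.0385, -0.7190, 1.8552) x1=(1.6898, -1.6034, 1.1000) x2=(0.3998, -0.2797, -0.2110) x3=(0.2694, 0.1217, 0.4584)
step 5: x0=(-2.0632, -0.7088, 1.8440) x1=(1.6747, -1.6267, 1.1000) x2=(0.4267, -0.2863, -0.2267) x3=(0.2806, 0.1486, 0.4630)
step 6: x0=(-2.0878, -0.6986, 1.8328) x1=(1.6597, -1.6501, 1.0999) x2=(0.4530, -0.2910, -0.2392) x3=(0.2922, 0.1743, 0.4659)
step 7: x0=(-2.1124, -0.6883, 1.8216) x1=(1.6446, -1.6734, 1.0999) x2=(0.4785, -0.2934, -0.2483) x3=(0.3043, 0.1986, 0.4667)
step 8: x0=(-2.1371, -0.6781, 1.8104) x1=(1.6295, -1.6967, 1.0999) x2=(0.5032, -0.2937, -0.2543) x3=(0.3168, 0.2217, 0.4657)
step 9: x0=(-2.1617, -0.6678, 1.7992) x1=(1.6145, -1.7201, 1.0999) x2=(0.5271, -0.2918, -0.2572) x3=(0.3298, 0.2436, 0.4630)
step 10: x0=(-2.1863, -0.6576, 1.7880) x1=(1.5994, -1.7434, 1.0999) x2=(0.5503, -0.2879, -0.2574) x3=(0.3432, 0.2642, 0.4586)
step 11: x0=(-2.2110, -0.6473, 1.7767) x1=(1.5843, -1.7667, 1.0998) x2=(0.5727, -0.2819, -0.2549) x3=(0.3571, 0.2836, 0.4526)
step 12: x0=(-2.2356, -0.6371, 1.7655) x1=(1.5692, -1.7900, 1.0998) x2=(0.5944, -0.2739, -0.2498) x3=(0.3714, 0.3018, 0.4452)
step 13: x0=(-2.2602, -0.6268, 1.7543) x1=(1.5541, -1.8133, 1.0997) x2=(0.6152, -0.2638, -0.2422) x3=(0.3862, 0.3188, 0.4363)
step 14: x0=(-2.2848, -0.6166, 1.7431) x1=(1.5391, -1.8366, 1.0997) x2=(0.6352, -0.2515, -0.2320) x3=(0.4016, 0.3344, 0.4258)
step 15: x0=(-2.3095, -0.6064, 1.7319) x1=(1.5240, -1.8599, 1.0997) x2=(0.6542, -0.2368, -0.2191) x3=(0.4174, 0.3487, 0.4139)
step 16: x0=(-2.3341, -0.5961, 1.7207) x1=(1.5089, -1.8832, 1.0996) x2=(0.6722, -0.2196, -0.2035) x3=(0.4339, 0.3616, 0.4003)
step 17: x0=(-2.3587, -0.5859, 1.7095) x1=(1.4938, -1.9065, 1.0996) x2=(0.6891, -0.1997, -0.1851) x3=(0.4510, 0.3728, 0.3850)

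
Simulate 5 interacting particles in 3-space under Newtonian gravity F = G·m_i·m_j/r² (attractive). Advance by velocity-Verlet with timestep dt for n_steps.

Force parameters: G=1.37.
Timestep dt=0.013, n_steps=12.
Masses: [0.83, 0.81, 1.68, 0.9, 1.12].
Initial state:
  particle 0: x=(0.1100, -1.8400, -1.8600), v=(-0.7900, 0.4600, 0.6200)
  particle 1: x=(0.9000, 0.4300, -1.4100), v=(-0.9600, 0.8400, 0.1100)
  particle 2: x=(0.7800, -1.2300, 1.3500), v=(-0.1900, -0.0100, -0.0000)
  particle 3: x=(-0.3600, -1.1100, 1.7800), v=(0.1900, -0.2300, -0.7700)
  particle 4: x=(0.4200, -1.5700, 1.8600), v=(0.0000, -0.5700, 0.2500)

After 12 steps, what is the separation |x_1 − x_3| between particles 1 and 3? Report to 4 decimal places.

3.6456

step 0: x0=(0.1100, -1.8400, -1.8600) x1=(0.9000, 0.4300, -1.4100) x2=(0.7800, -1.2300, 1.3500) x3=(-0.3600, -1.1100, 1.7800) x4=(0.4200, -1.5700, 1.8600)
step 1: x0=(0.0997, -1.8340, -1.8519) x1=(0.8875, 0.4409, -1.4085) x2=(0.7773, -1.2302, 1.3502) x3=(-0.3573, -1.1131, 1.7699) x4=(0.4201, -1.5772, 1.8630)
step 2: x0=(0.0895, -1.8280, -1.8437) x1=(0.8750, 0.4517, -1.4070) x2=(0.7743, -1.2307, 1.3508) x3=(-0.3540, -1.1163, 1.7598) x4=(0.4203, -1.5838, 1.8653)
step 3: x0=(0.0793, -1.8219, -1.8355) x1=(0.8625, 0.4625, -1.4055) x2=(0.7708, -1.2314, 1.3517) x3=(-0.3503, -1.1198, 1.7496) x4=(0.4208, -1.5900, 1.8671)
step 4: x0=(0.0691, -1.8158, -1.8272) x1=(0.8499, 0.4732, -1.4039) x2=(0.7670, -1.2323, 1.3530) x3=(-0.3460, -1.1234, 1.7393) x4=(0.4213, -1.5956, 1.8682)
step 5: x0=(0.0589, -1.8096, -1.8188) x1=(0.8374, 0.4838, -1.4022) x2=(0.7628, -1.2335, 1.3547) x3=(-0.3411, -1.1272, 1.7289) x4=(0.4220, -1.6007, 1.8688)
step 6: x0=(0.0487, -1.8034, -1.8103) x1=(0.8248, 0.4944, -1.4005) x2=(0.7582, -1.2349, 1.3568) x3=(-0.3358, -1.1312, 1.7185) x4=(0.4229, -1.6053, 1.8688)
step 7: x0=(0.0385, -1.7972, -1.8018) x1=(0.8122, 0.5049, -1.3987) x2=(0.7532, -1.2365, 1.3593) x3=(-0.3299, -1.1354, 1.7080) x4=(0.4239, -1.6094, 1.8681)
step 8: x0=(0.0284, -1.7909, -1.7932) x1=(0.7996, 0.5153, -1.3969) x2=(0.7479, -1.2384, 1.3621) x3=(-0.3234, -1.1398, 1.6974) x4=(0.4251, -1.6129, 1.8668)
step 9: x0=(0.0183, -1.7846, -1.7845) x1=(0.7869, 0.5257, -1.3950) x2=(0.7421, -1.2406, 1.3654) x3=(-0.3164, -1.1444, 1.6868) x4=(0.4263, -1.6159, 1.8649)
step 10: x0=(0.0082, -1.7782, -1.7757) x1=(0.7743, 0.5360, -1.3930) x2=(0.7359, -1.2430, 1.3690) x3=(-0.3088, -1.1491, 1.6762) x4=(0.4278, -1.6183, 1.8624)
step 11: x0=(-0.0019, -1.7718, -1.7669) x1=(0.7616, 0.5462, -1.3911) x2=(0.7293, -1.2457, 1.3730) x3=(-0.3006, -1.1541, 1.6654) x4=(0.4294, -1.6201, 1.8592)
step 12: x0=(-0.0120, -1.7654, -1.7580) x1=(0.7490, 0.5564, -1.3890) x2=(0.7223, -1.2486, 1.3775) x3=(-0.2918, -1.1592, 1.6547) x4=(0.4311, -1.6213, 1.8553)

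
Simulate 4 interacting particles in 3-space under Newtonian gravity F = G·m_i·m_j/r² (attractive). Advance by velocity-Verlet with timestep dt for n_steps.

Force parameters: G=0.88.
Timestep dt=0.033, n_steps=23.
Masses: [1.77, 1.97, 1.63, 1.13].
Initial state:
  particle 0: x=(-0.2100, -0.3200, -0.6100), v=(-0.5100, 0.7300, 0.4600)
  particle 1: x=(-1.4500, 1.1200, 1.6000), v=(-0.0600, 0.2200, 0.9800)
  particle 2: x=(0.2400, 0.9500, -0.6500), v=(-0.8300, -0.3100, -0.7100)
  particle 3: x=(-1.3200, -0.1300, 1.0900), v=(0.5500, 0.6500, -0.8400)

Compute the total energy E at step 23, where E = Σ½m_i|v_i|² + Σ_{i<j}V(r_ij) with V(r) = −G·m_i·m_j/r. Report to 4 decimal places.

-3.1329

step 0: x0=(-0.2100, -0.3200, -0.6100) x1=(-1.4500, 1.1200, 1.6000) x2=(0.2400, 0.9500, -0.6500) x3=(-1.3200, -0.1300, 1.0900)
step 1: x0=(-0.2268, -0.2954, -0.5946) x1=(-1.4519, 1.1269, 1.6321) x2=(0.2123, 0.9393, -0.6733) x3=(-1.3017, -0.1080, 1.0622)
step 2: x0=(-0.2435, -0.2699, -0.5789) x1=(-1.4534, 1.1332, 1.6636) x2=(0.1841, 0.9276, -0.6962) x3=(-1.2832, -0.0851, 1.0343)
step 3: x0=(-0.2602, -0.2433, -0.5629) x1=(-1.4548, 1.1389, 1.6946) x2=(0.1553, 0.9149, -0.7187) x3=(-1.2643, -0.0613, 1.0063)
step 4: x0=(-0.2768, -0.2156, -0.5466) x1=(-1.4558, 1.1440, 1.7249) x2=(0.1259, 0.9011, -0.7407) x3=(-1.2452, -0.0365, 0.9782)
step 5: x0=(-0.2933, -0.1868, -0.5299) x1=(-1.4566, 1.1486, 1.7547) x2=(0.0958, 0.8862, -0.7623) x3=(-1.2258, -0.0109, 0.9500)
step 6: x0=(-0.3097, -0.1568, -0.5131) x1=(-1.4572, 1.1526, 1.7839) x2=(0.0652, 0.8700, -0.7832) x3=(-1.2061, 0.0155, 0.9216)
step 7: x0=(-0.3260, -0.1256, -0.4960) x1=(-1.4575, 1.1561, 1.8124) x2=(0.0338, 0.8526, -0.8035) x3=(-1.1861, 0.0426, 0.8931)
step 8: x0=(-0.3421, -0.0929, -0.4788) x1=(-1.4575, 1.1591, 1.8404) x2=(0.0018, 0.8338, -0.8231) x3=(-1.1658, 0.0705, 0.8643)
step 9: x0=(-0.3581, -0.0589, -0.4615) x1=(-1.4573, 1.1616, 1.8677) x2=(-0.0310, 0.8136, -0.8418) x3=(-1.1450, 0.0990, 0.8352)
step 10: x0=(-0.3739, -0.0234, -0.4442) x1=(-1.4568, 1.1637, 1.8943) x2=(-0.0645, 0.7919, -0.8595) x3=(-1.1239, 0.1281, 0.8058)
step 11: x0=(-0.3895, 0.0136, -0.4270) x1=(-1.4561, 1.1654, 1.9203) x2=(-0.0988, 0.7686, -0.8760) x3=(-1.1024, 0.1579, 0.7760)
step 12: x0=(-0.4049, 0.0523, -0.4100) x1=(-1.4551, 1.1667, 1.9457) x2=(-0.1340, 0.7437, -0.8912) x3=(-1.0805, 0.1881, 0.7458)
step 13: x0=(-0.4201, 0.0928, -0.3934) x1=(-1.4539, 1.1676, 1.9704) x2=(-0.1700, 0.7169, -0.9049) x3=(-1.0580, 0.2188, 0.7149)
step 14: x0=(-0.4350, 0.1349, -0.3774) x1=(-1.4524, 1.1682, 1.9945) x2=(-0.2069, 0.6884, -0.9166) x3=(-1.0350, 0.2499, 0.6834)
step 15: x0=(-0.4498, 0.1789, -0.3621) x1=(-1.4507, 1.1684, 2.0180) x2=(-0.2448, 0.6580, -0.9262) x3=(-1.0115, 0.2815, 0.6511)
step 16: x0=(-0.4642, 0.2248, -0.3478) x1=(-1.4488, 1.1684, 2.0408) x2=(-0.2837, 0.6258, -0.9332) x3=(-0.9873, 0.3133, 0.6177)
step 17: x0=(-0.4785, 0.2723, -0.3349) x1=(-1.4466, 1.1680, 2.0630) x2=(-0.3236, 0.5919, -0.9372) x3=(-0.9623, 0.3455, 0.5832)
step 18: x0=(-0.4926, 0.3215, -0.3237) x1=(-1.4442, 1.1674, 2.0845) x2=(-0.3644, 0.5563, -0.9377) x3=(-0.9366, 0.3779, 0.5473)
step 19: x0=(-0.5067, 0.3721, -0.3144) x1=(-1.4416, 1.1666, 2.1054) x2=(-0.4062, 0.5194, -0.9341) x3=(-0.9101, 0.4106, 0.5098)
step 20: x0=(-0.5208, 0.4236, -0.3073) x1=(-1.4387, 1.1655, 2.1258) x2=(-0.4488, 0.4815, -0.9261) x3=(-0.8826, 0.4434, 0.4703)
step 21: x0=(-0.5352, 0.4756, -0.3026) x1=(-1.4357, 1.1642, 2.1455) x2=(-0.4921, 0.4433, -0.9131) x3=(-0.8541, 0.4764, 0.4285)
step 22: x0=(-0.5501, 0.5275, -0.3002) x1=(-1.4324, 1.1628, 2.1646) x2=(-0.5360, 0.4053, -0.8949) x3=(-0.8244, 0.5095, 0.3839)
step 23: x0=(-0.5656, 0.5785, -0.3000) x1=(-1.4290, 1.1611, 2.1831) x2=(-0.5801, 0.3684, -0.8714) x3=(-0.7936, 0.5429, 0.3360)
step 0 velocities: v0=(-0.5100, 0.7300, 0.4600) v1=(-0.0600, 0.2200, 0.9800) v2=(-0.8300, -0.3100, -0.7100) v3=(0.5500, 0.6500, -0.8400)
step 0: KE=3.7452, PE=-6.8757, E=-3.1306
step 23 velocities: v0=(-0.4870, 1.5229, -0.0139) v1=(0.1077, -0.0525, 0.5520) v2=(-1.3382, -1.0929, 0.7892) v3=(0.9547, 1.0124, -1.5142)
step 23: KE=7.9069, PE=-11.0398, E=-3.1329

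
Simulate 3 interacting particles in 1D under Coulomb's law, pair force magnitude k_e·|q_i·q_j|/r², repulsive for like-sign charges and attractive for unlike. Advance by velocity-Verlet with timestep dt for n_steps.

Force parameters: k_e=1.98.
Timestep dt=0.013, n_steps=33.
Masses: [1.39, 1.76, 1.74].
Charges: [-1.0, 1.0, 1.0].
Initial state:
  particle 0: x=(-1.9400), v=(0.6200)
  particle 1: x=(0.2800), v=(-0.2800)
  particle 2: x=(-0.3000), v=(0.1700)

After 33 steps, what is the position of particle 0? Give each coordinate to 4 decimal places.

step 0: x0=(-1.9400) x1=(0.2800) x2=(-0.3000)
step 1: x0=(-1.9319) x1=(0.2766) x2=(-0.2981)
step 2: x0=(-1.9236) x1=(0.2738) x2=(-0.2969)
step 3: x0=(-1.9152) x1=(0.2715) x2=(-0.2963)
step 4: x0=(-1.9066) x1=(0.2697) x2=(-0.2964)
step 5: x0=(-1.8979) x1=(0.2685) x2=(-0.2972)
step 6: x0=(-1.8891) x1=(0.2679) x2=(-0.2986)
step 7: x0=(-1.8801) x1=(0.2678) x2=(-0.3008)
step 8: x0=(-1.8710) x1=(0.2683) x2=(-0.3035)
step 9: x0=(-1.8617) x1=(0.2693) x2=(-0.3070)
step 10: x0=(-1.8523) x1=(0.2708) x2=(-0.3111)
step 11: x0=(-1.8427) x1=(0.2729) x2=(-0.3159)
step 12: x0=(-1.8329) x1=(0.2754) x2=(-0.3213)
step 13: x0=(-1.8230) x1=(0.2785) x2=(-0.3273)
step 14: x0=(-1.8129) x1=(0.2820) x2=(-0.3340)
step 15: x0=(-1.8027) x1=(0.2860) x2=(-0.3412)
step 16: x0=(-1.7923) x1=(0.2904) x2=(-0.3490)
step 17: x0=(-1.7817) x1=(0.2952) x2=(-0.3574)
step 18: x0=(-1.7710) x1=(0.3005) x2=(-0.3663)
step 19: x0=(-1.7600) x1=(0.3061) x2=(-0.3758)
step 20: x0=(-1.7489) x1=(0.3121) x2=(-0.3858)
step 21: x0=(-1.7376) x1=(0.3184) x2=(-0.3962)
step 22: x0=(-1.7261) x1=(0.3251) x2=(-0.4072)
step 23: x0=(-1.7144) x1=(0.3320) x2=(-0.4186)
step 24: x0=(-1.7026) x1=(0.3393) x2=(-0.4305)
step 25: x0=(-1.6905) x1=(0.3469) x2=(-0.4428)
step 26: x0=(-1.6782) x1=(0.3547) x2=(-0.4555)
step 27: x0=(-1.6656) x1=(0.3627) x2=(-0.4687)
step 28: x0=(-1.6529) x1=(0.3710) x2=(-0.4823)
step 29: x0=(-1.6399) x1=(0.3795) x2=(-0.4963)
step 30: x0=(-1.6267) x1=(0.3881) x2=(-0.5107)
step 31: x0=(-1.6132) x1=(0.3970) x2=(-0.5255)
step 32: x0=(-1.5995) x1=(0.4061) x2=(-0.5406)
step 33: x0=(-1.5854) x1=(0.4153) x2=(-0.5562)

(-1.5854)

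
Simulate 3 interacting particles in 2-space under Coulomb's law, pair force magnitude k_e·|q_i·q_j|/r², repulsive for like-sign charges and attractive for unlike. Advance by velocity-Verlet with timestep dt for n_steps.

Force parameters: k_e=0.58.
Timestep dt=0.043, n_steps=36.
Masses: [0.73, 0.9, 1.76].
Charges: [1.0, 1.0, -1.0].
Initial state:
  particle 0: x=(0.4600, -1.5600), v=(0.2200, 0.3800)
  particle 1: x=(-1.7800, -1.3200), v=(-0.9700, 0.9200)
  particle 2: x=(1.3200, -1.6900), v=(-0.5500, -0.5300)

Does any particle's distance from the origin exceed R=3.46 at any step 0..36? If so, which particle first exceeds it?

step 0: x0=(0.4600, -1.5600) x1=(-1.7800, -1.3200) x2=(1.3200, -1.6900)
step 1: x0=(0.4706, -1.5438) x1=(-1.8218, -1.2804) x2=(1.2959, -1.7127)
step 2: x0=(0.4834, -1.5281) x1=(-1.8636, -1.2409) x2=(1.2709, -1.7353)
step 3: x0=(0.4987, -1.5130) x1=(-1.9056, -1.2013) x2=(1.2450, -1.7576)
step 4: x0=(0.5165, -1.4986) x1=(-1.9476, -1.1617) x2=(1.2181, -1.7796)
step 5: x0=(0.5369, -1.4852) x1=(-1.9898, -1.1221) x2=(1.1901, -1.8011)
step 6: x0=(0.5600, -1.4731) x1=(-2.0320, -1.0825) x2=(1.1610, -1.8222)
step 7: x0=(0.5860, -1.4625) x1=(-2.0742, -1.0429) x2=(1.1308, -1.8426)
step 8: x0=(0.6149, -1.4539) x1=(-2.1166, -1.0033) x2=(1.0994, -1.8622)
step 9: x0=(0.6468, -1.4476) x1=(-2.1589, -0.9637) x2=(1.0668, -1.8808)
step 10: x0=(0.6817, -1.4443) x1=(-2.2013, -0.9241) x2=(1.0330, -1.8982)
step 11: x0=(0.7195, -1.4446) x1=(-2.2438, -0.8846) x2=(0.9979, -1.9142)
step 12: x0=(0.7599, -1.4491) x1=(-2.2863, -0.8450) x2=(0.9618, -1.9283)
step 13: x0=(0.8026, -1.4586) x1=(-2.3288, -0.8054) x2=(0.9248, -1.9404)
step 14: x0=(0.8470, -1.4740) x1=(-2.3713, -0.7659) x2=(0.8871, -1.9500)
step 15: x0=(0.8919, -1.4958) x1=(-2.4138, -0.7263) x2=(0.8491, -1.9570)
step 16: x0=(0.9364, -1.5244) x1=(-2.4564, -0.6868) x2=(0.8114, -1.9611)
step 17: x0=(0.9791, -1.5599) x1=(-2.4989, -0.6472) x2=(0.7744, -1.9624)
step 18: x0=(1.0185, -1.6018) x1=(-2.5415, -0.6077) x2=(0.7387, -1.9610)
step 19: x0=(1.0538, -1.6494) x1=(-2.5840, -0.5682) x2=(0.7048, -1.9572)
step 20: x0=(1.0840, -1.7015) x1=(-2.6266, -0.5287) x2=(0.6730, -1.9516)
step 21: x0=(1.1089, -1.7569) x1=(-2.6691, -0.4893) x2=(0.6433, -1.9446)
step 22: x0=(1.1285, -1.8146) x1=(-2.7116, -0.4498) x2=(0.6159, -1.9366)
step 23: x0=(1.1430, -1.8734) x1=(-2.7541, -0.4104) x2=(0.5906, -1.9282)
step 24: x0=(1.1529, -1.9328) x1=(-2.7966, -0.3709) x2=(0.5671, -1.9195)
step 25: x0=(1.1585, -1.9921) x1=(-2.8391, -0.3315) x2=(0.5455, -1.9108)
step 26: x0=(1.1605, -2.0510) x1=(-2.8815, -0.2921) x2=(0.5253, -1.9024)
step 27: x0=(1.1591, -2.1091) x1=(-2.9240, -0.2527) x2=(0.5065, -1.8942)
step 28: x0=(1.1548, -2.1662) x1=(-2.9664, -0.2133) x2=(0.4889, -1.8864)
step 29: x0=(1.1481, -2.2223) x1=(-3.0088, -0.1739) x2=(0.4724, -1.8791)
step 30: x0=(1.1390, -2.2772) x1=(-3.0511, -0.1345) x2=(0.4567, -1.8722)
step 31: x0=(1.1281, -2.3310) x1=(-3.0935, -0.0952) x2=(0.4418, -1.8658)
step 32: x0=(1.1154, -2.3837) x1=(-3.1358, -0.0558) x2=(0.4277, -1.8599)
step 33: x0=(1.1012, -2.4351) x1=(-3.1781, -0.0165) x2=(0.4142, -1.8544)
step 34: x0=(1.0857, -2.4854) x1=(-3.2204, 0.0228) x2=(0.4012, -1.8495)
step 35: x0=(1.0690, -2.5346) x1=(-3.2627, 0.0622) x2=(0.3886, -1.8449)
step 36: x0=(1.0513, -2.5828) x1=(-3.3049, 0.1015) x2=(0.3765, -1.8409)

no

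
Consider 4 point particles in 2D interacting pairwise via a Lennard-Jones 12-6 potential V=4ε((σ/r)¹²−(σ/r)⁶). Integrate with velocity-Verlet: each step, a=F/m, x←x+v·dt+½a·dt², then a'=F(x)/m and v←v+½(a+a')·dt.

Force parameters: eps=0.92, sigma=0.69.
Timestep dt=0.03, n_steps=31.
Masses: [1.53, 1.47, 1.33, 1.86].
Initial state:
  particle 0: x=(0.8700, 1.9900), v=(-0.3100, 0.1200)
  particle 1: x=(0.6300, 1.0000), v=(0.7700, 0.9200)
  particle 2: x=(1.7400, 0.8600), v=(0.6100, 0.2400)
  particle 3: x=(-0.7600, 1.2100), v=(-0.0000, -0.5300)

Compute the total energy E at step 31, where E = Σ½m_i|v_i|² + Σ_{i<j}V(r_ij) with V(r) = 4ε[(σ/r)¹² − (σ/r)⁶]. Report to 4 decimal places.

1.0655

step 0: x0=(0.8700, 1.9900) x1=(0.6300, 1.0000) x2=(1.7400, 0.8600) x3=(-0.7600, 1.2100)
step 1: x0=(0.8606, 1.9931) x1=(0.6535, 1.0281) x2=(1.7579, 0.8673) x3=(-0.7599, 1.1941)
step 2: x0=(0.8510, 1.9949) x1=(0.6776, 1.0573) x2=(1.7751, 0.8748) x3=(-0.7598, 1.1782)
step 3: x0=(0.8412, 1.9953) x1=(0.7026, 1.0878) x2=(1.7916, 0.8825) x3=(-0.7595, 1.1623)
step 4: x0=(0.8312, 1.9939) x1=(0.7283, 1.1199) x2=(1.8073, 0.8904) x3=(-0.7591, 1.1464)
step 5: x0=(0.8210, 1.9907) x1=(0.7548, 1.1538) x2=(1.8222, 0.8985) x3=(-0.7587, 1.1305)
step 6: x0=(0.8107, 1.9856) x1=(0.7820, 1.1894) x2=(1.8364, 0.9069) x3=(-0.7581, 1.1146)
step 7: x0=(0.8005, 1.9793) x1=(0.8098, 1.2259) x2=(1.8497, 0.9155) x3=(-0.7575, 1.0987)
step 8: x0=(0.7902, 1.9748) x1=(0.8383, 1.2604) x2=(1.8622, 0.9244) x3=(-0.7568, 1.0829)
step 9: x0=(0.7794, 1.9789) x1=(0.8681, 1.2855) x2=(1.8739, 0.9337) x3=(-0.7561, 1.0670)
step 10: x0=(0.7667, 1.9974) x1=(0.9005, 1.2953) x2=(1.8846, 0.9433) x3=(-0.7553, 1.0512)
step 11: x0=(0.7524, 2.0249) x1=(0.9354, 1.2954) x2=(1.8944, 0.9533) x3=(-0.7544, 1.0354)
step 12: x0=(0.7376, 2.0541) x1=(0.9718, 1.2933) x2=(1.9031, 0.9637) x3=(-0.7536, 1.0196)
step 13: x0=(0.7232, 2.0824) x1=(1.0090, 1.2917) x2=(1.9104, 0.9746) x3=(-0.7526, 1.0038)
step 14: x0=(0.7094, 2.1088) x1=(1.0469, 1.2915) x2=(1.9162, 0.9861) x3=(-0.7517, 0.9880)
step 15: x0=(0.6963, 2.1336) x1=(1.0856, 1.2925) x2=(1.9202, 0.9982) x3=(-0.7507, 0.9723)
step 16: x0=(0.6839, 2.1569) x1=(1.1254, 1.2943) x2=(1.9222, 1.0111) x3=(-0.7497, 0.9565)
step 17: x0=(0.6721, 2.1789) x1=(1.1664, 1.2967) x2=(1.9221, 1.0247) x3=(-0.7486, 0.9408)
step 18: x0=(0.6608, 2.2001) x1=(1.2081, 1.2995) x2=(1.9207, 1.0388) x3=(-0.7476, 0.9250)
step 19: x0=(0.6499, 2.2205) x1=(1.2481, 1.3035) x2=(1.9206, 1.0524) x3=(-0.7465, 0.9093)
step 20: x0=(0.6394, 2.2404) x1=(1.2797, 1.3111) x2=(1.9293, 1.0628) x3=(-0.7454, 0.8936)
step 21: x0=(0.6293, 2.2598) x1=(1.2953, 1.3252) x2=(1.9554, 1.0665) x3=(-0.7443, 0.8779)
step 22: x0=(0.6194, 2.2787) x1=(1.3000, 1.3438) x2=(1.9931, 1.0657) x3=(-0.7431, 0.8622)
step 23: x0=(0.6098, 2.2973) x1=(1.3019, 1.3638) x2=(2.0336, 1.0637) x3=(-0.7420, 0.8465)
step 24: x0=(0.6004, 2.3155) x1=(1.3043, 1.3839) x2=(2.0732, 1.0622) x3=(-0.7408, 0.8309)
step 25: x0=(0.5914, 2.3333) x1=(1.3081, 1.4036) x2=(2.1109, 1.0614) x3=(-0.7397, 0.8152)
step 26: x0=(0.5826, 2.3508) x1=(1.3135, 1.4228) x2=(2.1466, 1.0616) x3=(-0.7385, 0.7996)
step 27: x0=(0.5740, 2.3679) x1=(1.3202, 1.4417) x2=(2.1805, 1.0624) x3=(-0.7373, 0.7839)
step 28: x0=(0.5657, 2.3847) x1=(1.3281, 1.4603) x2=(2.2128, 1.0640) x3=(-0.7361, 0.7683)
step 29: x0=(0.5576, 2.4013) x1=(1.3370, 1.4786) x2=(2.2437, 1.0662) x3=(-0.7349, 0.7526)
step 30: x0=(0.5497, 2.4175) x1=(1.3466, 1.4967) x2=(2.2735, 1.0690) x3=(-0.7336, 0.7370)
step 31: x0=(0.5421, 2.4335) x1=(1.3570, 1.5147) x2=(2.3023, 1.0722) x3=(-0.7324, 0.7214)
step 0 velocities: v0=(-0.3100, 0.1200) v1=(0.7700, 0.9200) v2=(0.6100, 0.2400) v3=(-0.0000, -0.5300)
step 0: KE=1.6894, PE=-0.6227, E=1.0667
step 31 velocities: v0=(-0.2515, 0.5295) v1=(0.3557, 0.5958) v2=(0.9430, 0.1141) v3=(0.0412, -0.5206)
step 31: KE=1.4703, PE=-0.4048, E=1.0655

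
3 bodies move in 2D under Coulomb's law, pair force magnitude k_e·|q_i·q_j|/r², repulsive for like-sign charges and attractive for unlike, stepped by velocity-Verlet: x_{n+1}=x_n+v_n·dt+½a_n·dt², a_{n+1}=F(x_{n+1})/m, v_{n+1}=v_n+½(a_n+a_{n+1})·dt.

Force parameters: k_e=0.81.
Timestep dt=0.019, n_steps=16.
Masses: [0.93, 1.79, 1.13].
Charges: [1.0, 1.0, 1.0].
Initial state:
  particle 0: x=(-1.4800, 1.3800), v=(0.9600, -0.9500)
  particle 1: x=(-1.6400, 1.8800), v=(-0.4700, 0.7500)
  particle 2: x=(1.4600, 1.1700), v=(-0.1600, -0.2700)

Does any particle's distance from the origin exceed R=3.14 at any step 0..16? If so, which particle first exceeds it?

no

step 0: x0=(-1.4800, 1.3800) x1=(-1.6400, 1.8800) x2=(1.4600, 1.1700)
step 1: x0=(-1.4616, 1.3614) x1=(-1.6490, 1.8945) x2=(1.4570, 1.1649)
step 2: x0=(-1.4429, 1.3419) x1=(-1.6582, 1.9096) x2=(1.4540, 1.1597)
step 3: x0=(-1.4240, 1.3216) x1=(-1.6676, 1.9250) x2=(1.4511, 1.1546)
step 4: x0=(-1.4048, 1.3006) x1=(-1.6772, 1.9408) x2=(1.4483, 1.1494)
step 5: x0=(-1.3854, 1.2790) x1=(-1.6869, 1.9569) x2=(1.4455, 1.1443)
step 6: x0=(-1.3658, 1.2569) x1=(-1.6967, 1.9733) x2=(1.4428, 1.1391)
step 7: x0=(-1.3460, 1.2343) x1=(-1.7066, 1.9899) x2=(1.4401, 1.1339)
step 8: x0=(-1.3261, 1.2113) x1=(-1.7167, 2.0068) x2=(1.4375, 1.1287)
step 9: x0=(-1.3060, 1.1880) x1=(-1.7269, 2.0238) x2=(1.4349, 1.1235)
step 10: x0=(-1.2858, 1.1643) x1=(-1.7372, 2.0410) x2=(1.4324, 1.1183)
step 11: x0=(-1.2655, 1.1404) x1=(-1.7475, 2.0584) x2=(1.4299, 1.1131)
step 12: x0=(-1.2452, 1.1162) x1=(-1.7580, 2.0759) x2=(1.4275, 1.1079)
step 13: x0=(-1.2247, 1.0918) x1=(-1.7685, 2.0935) x2=(1.4252, 1.1027)
step 14: x0=(-1.2042, 1.0671) x1=(-1.7791, 2.1112) x2=(1.4229, 1.0974)
step 15: x0=(-1.1836, 1.0423) x1=(-1.7898, 2.1291) x2=(1.4207, 1.0922)
step 16: x0=(-1.1629, 1.0173) x1=(-1.8005, 2.1470) x2=(1.4186, 1.0869)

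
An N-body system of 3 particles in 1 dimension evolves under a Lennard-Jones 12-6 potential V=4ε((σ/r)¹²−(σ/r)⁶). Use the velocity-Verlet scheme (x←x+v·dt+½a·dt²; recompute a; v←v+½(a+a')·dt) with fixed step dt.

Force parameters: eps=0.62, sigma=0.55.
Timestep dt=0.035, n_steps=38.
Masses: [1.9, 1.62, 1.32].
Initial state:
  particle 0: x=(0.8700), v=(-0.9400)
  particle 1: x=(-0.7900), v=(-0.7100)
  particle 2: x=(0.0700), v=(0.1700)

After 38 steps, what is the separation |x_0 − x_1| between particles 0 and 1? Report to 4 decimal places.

2.2191

step 0: x0=(0.8700) x1=(-0.7900) x2=(0.0700)
step 1: x0=(0.8366) x1=(-0.8145) x2=(0.0762)
step 2: x0=(0.8019) x1=(-0.8383) x2=(0.0835)
step 3: x0=(0.7656) x1=(-0.8616) x2=(0.0925)
step 4: x0=(0.7275) x1=(-0.8845) x2=(0.1034)
step 5: x0=(0.6890) x1=(-0.9071) x2=(0.1147)
step 6: x0=(0.6575) x1=(-0.9294) x2=(0.1155)
step 7: x0=(0.6488) x1=(-0.9515) x2=(0.0832)
step 8: x0=(0.6501) x1=(-0.9733) x2=(0.0363)
step 9: x0=(0.6516) x1=(-0.9948) x2=(-0.0113)
step 10: x0=(0.6514) x1=(-1.0160) x2=(-0.0570)
step 11: x0=(0.6496) x1=(-1.0369) x2=(-0.1007)
step 12: x0=(0.6464) x1=(-1.0572) x2=(-0.1431)
step 13: x0=(0.6421) x1=(-1.0770) x2=(-0.1845)
step 14: x0=(0.6370) x1=(-1.0962) x2=(-0.2255)
step 15: x0=(0.6312) x1=(-1.1147) x2=(-0.2664)
step 16: x0=(0.6250) x1=(-1.1323) x2=(-0.3077)
step 17: x0=(0.6183) x1=(-1.1489) x2=(-0.3495)
step 18: x0=(0.6113) x1=(-1.1644) x2=(-0.3924)
step 19: x0=(0.6040) x1=(-1.1784) x2=(-0.4367)
step 20: x0=(0.5966) x1=(-1.1907) x2=(-0.4827)
step 21: x0=(0.5890) x1=(-1.2011) x2=(-0.5310)
step 22: x0=(0.5813) x1=(-1.2095) x2=(-0.5815)
step 23: x0=(0.5735) x1=(-1.2171) x2=(-0.6328)
step 24: x0=(0.5656) x1=(-1.2299) x2=(-0.6776)
step 25: x0=(0.5576) x1=(-1.2616) x2=(-0.6992)
step 26: x0=(0.5496) x1=(-1.3064) x2=(-0.7046)
step 27: x0=(0.5416) x1=(-1.3530) x2=(-0.7077)
step 28: x0=(0.5334) x1=(-1.3980) x2=(-0.7126)
step 29: x0=(0.5253) x1=(-1.4410) x2=(-0.7200)
step 30: x0=(0.5170) x1=(-1.4821) x2=(-0.7296)
step 31: x0=(0.5087) x1=(-1.5217) x2=(-0.7411)
step 32: x0=(0.5004) x1=(-1.5598) x2=(-0.7541)
step 33: x0=(0.4920) x1=(-1.5969) x2=(-0.7684)
step 34: x0=(0.4835) x1=(-1.6330) x2=(-0.7838)
step 35: x0=(0.4750) x1=(-1.6683) x2=(-0.8002)
step 36: x0=(0.4664) x1=(-1.7028) x2=(-0.8174)
step 37: x0=(0.4578) x1=(-1.7367) x2=(-0.8353)
step 38: x0=(0.4492) x1=(-1.7700) x2=(-0.8539)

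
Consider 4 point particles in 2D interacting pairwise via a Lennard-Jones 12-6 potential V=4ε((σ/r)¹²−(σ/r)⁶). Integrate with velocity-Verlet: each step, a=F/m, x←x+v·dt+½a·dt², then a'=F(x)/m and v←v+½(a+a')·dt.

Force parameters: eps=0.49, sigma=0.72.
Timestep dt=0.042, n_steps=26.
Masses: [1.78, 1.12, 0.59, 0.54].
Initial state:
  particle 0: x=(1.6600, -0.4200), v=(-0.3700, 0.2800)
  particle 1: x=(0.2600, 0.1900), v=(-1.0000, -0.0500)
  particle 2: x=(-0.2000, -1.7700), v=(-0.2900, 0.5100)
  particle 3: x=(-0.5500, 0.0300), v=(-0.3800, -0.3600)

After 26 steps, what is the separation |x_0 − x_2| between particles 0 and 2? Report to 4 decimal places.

step 0: x0=(1.6600, -0.4200) x1=(0.2600, 0.1900) x2=(-0.2000, -1.7700) x3=(-0.5500, 0.0300)
step 1: x0=(1.6444, -0.4082) x1=(0.2175, 0.1877) x2=(-0.2122, -1.7485) x3=(-0.5647, 0.0151)
step 2: x0=(1.6288, -0.3964) x1=(0.1757, 0.1856) x2=(-0.2243, -1.7269) x3=(-0.5808, -0.0002)
step 3: x0=(1.6130, -0.3846) x1=(0.1376, 0.1842) x2=(-0.2365, -1.7052) x3=(-0.6042, -0.0174)
step 4: x0=(1.5972, -0.3727) x1=(0.1051, 0.1843) x2=(-0.2487, -1.6833) x3=(-0.6389, -0.0379)
step 5: x0=(1.5813, -0.3609) x1=(0.0766, 0.1855) x2=(-0.2609, -1.6612) x3=(-0.6818, -0.0609)
step 6: x0=(1.5654, -0.3490) x1=(0.0492, 0.1869) x2=(-0.2730, -1.6389) x3=(-0.7267, -0.0847)
step 7: x0=(1.5494, -0.3371) x1=(0.0209, 0.1880) x2=(-0.2853, -1.6164) x3=(-0.7697, -0.1081)
step 8: x0=(1.5333, -0.3252) x1=(-0.0091, 0.1883) x2=(-0.2975, -1.5936) x3=(-0.8087, -0.1302)
step 9: x0=(1.5172, -0.3132) x1=(-0.0412, 0.1877) x2=(-0.3098, -1.5705) x3=(-0.8432, -0.1508)
step 10: x0=(1.5010, -0.3013) x1=(-0.0754, 0.1860) x2=(-0.3221, -1.5471) x3=(-0.8729, -0.1697)
step 11: x0=(1.4848, -0.2894) x1=(-0.1119, 0.1833) x2=(-0.3346, -1.5233) x3=(-0.8978, -0.1867)
step 12: x0=(1.4685, -0.2774) x1=(-0.1505, 0.1795) x2=(-0.3471, -1.4990) x3=(-0.9179, -0.2020)
step 13: x0=(1.4522, -0.2654) x1=(-0.1911, 0.1746) x2=(-0.3598, -1.4742) x3=(-0.9337, -0.2156)
step 14: x0=(1.4358, -0.2534) x1=(-0.2332, 0.1687) x2=(-0.3726, -1.4489) x3=(-0.9460, -0.2280)
step 15: x0=(1.4194, -0.2415) x1=(-0.2757, 0.1625) x2=(-0.3857, -1.4228) x3=(-0.9569, -0.2404)
step 16: x0=(1.4029, -0.2295) x1=(-0.3167, 0.1571) x2=(-0.3990, -1.3960) x3=(-0.9707, -0.2553)
step 17: x0=(1.3864, -0.2175) x1=(-0.3536, 0.1541) x2=(-0.4127, -1.3681) x3=(-0.9924, -0.2763)
step 18: x0=(1.3699, -0.2055) x1=(-0.3860, 0.1539) x2=(-0.4268, -1.3391) x3=(-1.0228, -0.3045)
step 19: x0=(1.3533, -0.1935) x1=(-0.4162, 0.1552) x2=(-0.4415, -1.3087) x3=(-1.0570, -0.3373)
step 20: x0=(1.3366, -0.1815) x1=(-0.4463, 0.1563) x2=(-0.4571, -1.2765) x3=(-1.0904, -0.3715)
step 21: x0=(1.3200, -0.1695) x1=(-0.4776, 0.1562) x2=(-0.4738, -1.2423) x3=(-1.1199, -0.4056)
step 22: x0=(1.3033, -0.1575) x1=(-0.5105, 0.1545) x2=(-0.4921, -1.2055) x3=(-1.1443, -0.4389)
step 23: x0=(1.2866, -0.1456) x1=(-0.5451, 0.1508) x2=(-0.5126, -1.1656) x3=(-1.1626, -0.4717)
step 24: x0=(1.2698, -0.1336) x1=(-0.5814, 0.1449) x2=(-0.5361, -1.1217) x3=(-1.1739, -0.5043)
step 25: x0=(1.2530, -0.1216) x1=(-0.6194, 0.1367) x2=(-0.5631, -1.0736) x3=(-1.1779, -0.5367)
step 26: x0=(1.2362, -0.1096) x1=(-0.6589, 0.1260) x2=(-0.5910, -1.0236) x3=(-1.1777, -0.5660)

2.0430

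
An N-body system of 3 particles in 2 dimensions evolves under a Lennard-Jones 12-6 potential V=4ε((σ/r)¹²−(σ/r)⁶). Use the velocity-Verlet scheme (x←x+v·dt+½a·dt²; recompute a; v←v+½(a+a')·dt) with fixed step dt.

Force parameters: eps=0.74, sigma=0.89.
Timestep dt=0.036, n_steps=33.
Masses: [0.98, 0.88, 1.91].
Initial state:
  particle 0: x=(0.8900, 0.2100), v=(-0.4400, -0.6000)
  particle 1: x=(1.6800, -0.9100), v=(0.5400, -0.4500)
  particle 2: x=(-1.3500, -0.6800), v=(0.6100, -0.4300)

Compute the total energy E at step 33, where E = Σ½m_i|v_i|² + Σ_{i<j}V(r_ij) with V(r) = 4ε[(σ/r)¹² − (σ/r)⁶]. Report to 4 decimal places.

0.8067

step 0: x0=(0.8900, 0.2100) x1=(1.6800, -0.9100) x2=(-1.3500, -0.6800)
step 1: x0=(0.8745, 0.1879) x1=(1.6991, -0.9257) x2=(-1.3280, -0.6955)
step 2: x0=(0.8595, 0.1651) x1=(1.7175, -0.9405) x2=(-1.3061, -0.7110)
step 3: x0=(0.8451, 0.1414) x1=(1.7352, -0.9544) x2=(-1.2841, -0.7264)
step 4: x0=(0.8313, 0.1170) x1=(1.7523, -0.9676) x2=(-1.2620, -0.7419)
step 5: x0=(0.8180, 0.0920) x1=(1.7688, -0.9800) x2=(-1.2400, -0.7573)
step 6: x0=(0.8051, 0.0663) x1=(1.7846, -0.9917) x2=(-1.2179, -0.7728)
step 7: x0=(0.7928, 0.0400) x1=(1.7999, -1.0028) x2=(-1.1958, -0.7882)
step 8: x0=(0.7810, 0.0131) x1=(1.8145, -1.0132) x2=(-1.1737, -0.8036)
step 9: x0=(0.7697, -0.0143) x1=(1.8285, -1.0231) x2=(-1.1516, -0.8191)
step 10: x0=(0.7588, -0.0423) x1=(1.8419, -1.0323) x2=(-1.1294, -0.8345)
step 11: x0=(0.7484, -0.0708) x1=(1.8547, -1.0411) x2=(-1.1072, -0.8498)
step 12: x0=(0.7384, -0.0997) x1=(1.8670, -1.0493) x2=(-1.0849, -0.8652)
step 13: x0=(0.7289, -0.1292) x1=(1.8786, -1.0570) x2=(-1.0626, -0.8806)
step 14: x0=(0.7198, -0.1591) x1=(1.8896, -1.0643) x2=(-1.0402, -0.8959)
step 15: x0=(0.7112, -0.1895) x1=(1.9001, -1.0711) x2=(-1.0178, -0.9112)
step 16: x0=(0.7029, -0.2204) x1=(1.9099, -1.0774) x2=(-0.9953, -0.9265)
step 17: x0=(0.6951, -0.2517) x1=(1.9191, -1.0833) x2=(-0.9727, -0.9417)
step 18: x0=(0.6877, -0.2835) x1=(1.9276, -1.0888) x2=(-0.9501, -0.9569)
step 19: x0=(0.6806, -0.3157) x1=(1.9355, -1.0938) x2=(-0.9273, -0.9721)
step 20: x0=(0.6739, -0.3484) x1=(1.9428, -1.0985) x2=(-0.9044, -0.9872)
step 21: x0=(0.6675, -0.3815) x1=(1.9493, -1.1027) x2=(-0.8814, -1.0023)
step 22: x0=(0.6615, -0.4151) x1=(1.9552, -1.1066) x2=(-0.8582, -1.0173)
step 23: x0=(0.6558, -0.4491) x1=(1.9604, -1.1101) x2=(-0.8349, -1.0322)
step 24: x0=(0.6504, -0.4837) x1=(1.9648, -1.1132) x2=(-0.8113, -1.0471)
step 25: x0=(0.6452, -0.5187) x1=(1.9684, -1.1160) x2=(-0.7875, -1.0619)
step 26: x0=(0.6402, -0.5542) x1=(1.9713, -1.1184) x2=(-0.7635, -1.0766)
step 27: x0=(0.6353, -0.5903) x1=(1.9734, -1.1204) x2=(-0.7392, -1.0912)
step 28: x0=(0.6305, -0.6269) x1=(1.9745, -1.1222) x2=(-0.7145, -1.1056)
step 29: x0=(0.6257, -0.6641) x1=(1.9749, -1.1236) x2=(-0.6893, -1.1199)
step 30: x0=(0.6207, -0.7019) x1=(1.9742, -1.1247) x2=(-0.6637, -1.1340)
step 31: x0=(0.6155, -0.7403) x1=(1.9727, -1.1255) x2=(-0.6375, -1.1480)
step 32: x0=(0.6099, -0.7794) x1=(1.9701, -1.1260) x2=(-0.6107, -1.1617)
step 33: x0=(0.6036, -0.8192) x1=(1.9665, -1.1263) x2=(-0.5830, -1.1752)
step 0 velocities: v0=(-0.4400, -0.6000) v1=(0.5400, -0.4500) v2=(0.6100, -0.4300)
step 0: KE=1.0206, PE=-0.2146, E=0.8060
step 33 velocities: v0=(-0.1857, -1.1166) v1=(-0.1151, -0.0041) v2=(0.7813, -0.3704)
step 33: KE=1.3476, PE=-0.5409, E=0.8067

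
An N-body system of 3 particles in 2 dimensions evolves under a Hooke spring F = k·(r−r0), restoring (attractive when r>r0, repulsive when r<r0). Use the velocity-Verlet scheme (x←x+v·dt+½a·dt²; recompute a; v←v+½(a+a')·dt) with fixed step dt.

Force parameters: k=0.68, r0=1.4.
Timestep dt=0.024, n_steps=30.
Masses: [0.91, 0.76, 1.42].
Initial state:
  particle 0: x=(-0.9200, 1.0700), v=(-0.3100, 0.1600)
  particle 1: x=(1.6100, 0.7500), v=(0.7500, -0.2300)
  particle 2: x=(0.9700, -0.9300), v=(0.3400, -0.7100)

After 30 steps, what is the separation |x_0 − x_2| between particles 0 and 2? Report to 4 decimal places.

step 0: x0=(-0.9200, 1.0700) x1=(1.6100, 0.7500) x2=(0.9700, -0.9300)
step 1: x0=(-0.9270, 1.0736) x1=(1.6277, 0.7444) x2=(0.9781, -0.9469)
step 2: x0=(-0.9331, 1.0767) x1=(1.6447, 0.7387) x2=(0.9859, -0.9633)
step 3: x0=(-0.9382, 1.0793) x1=(1.6610, 0.7329) x2=(0.9935, -0.9794)
step 4: x0=(-0.9425, 1.0814) x1=(1.6766, 0.7269) x2=(1.0009, -0.9951)
step 5: x0=(-0.9457, 1.0829) x1=(1.6914, 0.7209) x2=(1.0080, -1.0104)
step 6: x0=(-0.9480, 1.0839) x1=(1.7056, 0.7147) x2=(1.0150, -1.0252)
step 7: x0=(-0.9493, 1.0844) x1=(1.7190, 0.7083) x2=(1.0217, -1.0397)
step 8: x0=(-0.9497, 1.0843) x1=(1.7316, 0.7018) x2=(1.0281, -1.0537)
step 9: x0=(-0.9490, 1.0837) x1=(1.7435, 0.6952) x2=(1.0344, -1.0673)
step 10: x0=(-0.9473, 1.0825) x1=(1.7546, 0.6884) x2=(1.0404, -1.0804)
step 11: x0=(-0.9446, 1.0808) x1=(1.7650, 0.6815) x2=(1.0461, -1.0931)
step 12: x0=(-0.9409, 1.0784) x1=(1.7745, 0.6745) x2=(1.0517, -1.1054)
step 13: x0=(-0.9362, 1.0755) x1=(1.7833, 0.6673) x2=(1.0570, -1.1172)
step 14: x0=(-0.9304, 1.0720) x1=(1.7913, 0.6599) x2=(1.0620, -1.1285)
step 15: x0=(-0.9236, 1.0679) x1=(1.7985, 0.6524) x2=(1.0668, -1.1394)
step 16: x0=(-0.9158, 1.0632) x1=(1.8049, 0.6448) x2=(1.0714, -1.1499)
step 17: x0=(-0.9069, 1.0579) x1=(1.8105, 0.6370) x2=(1.0758, -1.1598)
step 18: x0=(-0.8971, 1.0521) x1=(1.8153, 0.6290) x2=(1.0799, -1.1694)
step 19: x0=(-0.8862, 1.0456) x1=(1.8193, 0.6209) x2=(1.0838, -1.1784)
step 20: x0=(-0.8742, 1.0385) x1=(1.8225, 0.6126) x2=(1.0875, -1.1870)
step 21: x0=(-0.8613, 1.0309) x1=(1.8249, 0.6042) x2=(1.0909, -1.1951)
step 22: x0=(-0.8474, 1.0226) x1=(1.8266, 0.5957) x2=(1.0941, -1.2028)
step 23: x0=(-0.8325, 1.0138) x1=(1.8275, 0.5870) x2=(1.0971, -1.2100)
step 24: x0=(-0.8165, 1.0044) x1=(1.8276, 0.5781) x2=(1.0998, -1.2167)
step 25: x0=(-0.7997, 0.9944) x1=(1.8270, 0.5691) x2=(1.1024, -1.2230)
step 26: x0=(-0.7818, 0.9837) x1=(1.8257, 0.5599) x2=(1.1047, -1.2289)
step 27: x0=(-0.7630, 0.9726) x1=(1.8236, 0.5506) x2=(1.1068, -1.2342)
step 28: x0=(-0.7433, 0.9608) x1=(1.8207, 0.5411) x2=(1.1087, -1.2392)
step 29: x0=(-0.7226, 0.9485) x1=(1.8172, 0.5315) x2=(1.1104, -1.2437)
step 30: x0=(-0.7011, 0.9356) x1=(1.8130, 0.5217) x2=(1.1118, -1.2477)

2.8378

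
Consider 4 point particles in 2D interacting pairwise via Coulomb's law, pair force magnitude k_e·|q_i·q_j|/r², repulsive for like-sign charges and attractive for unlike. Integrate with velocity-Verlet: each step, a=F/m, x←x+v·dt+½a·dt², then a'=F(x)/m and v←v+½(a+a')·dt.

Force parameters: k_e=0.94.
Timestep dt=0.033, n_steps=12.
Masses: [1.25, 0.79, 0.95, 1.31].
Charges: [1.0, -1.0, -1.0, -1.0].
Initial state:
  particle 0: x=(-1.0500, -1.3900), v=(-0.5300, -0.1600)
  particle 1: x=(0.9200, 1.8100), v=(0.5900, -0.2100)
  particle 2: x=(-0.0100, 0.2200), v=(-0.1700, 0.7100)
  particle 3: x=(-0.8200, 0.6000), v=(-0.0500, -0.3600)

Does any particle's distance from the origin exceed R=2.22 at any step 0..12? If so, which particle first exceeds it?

no

step 0: x0=(-1.0500, -1.3900) x1=(0.9200, 1.8100) x2=(-0.0100, 0.2200) x3=(-0.8200, 0.6000)
step 1: x0=(-1.0674, -1.3951) x1=(0.9397, 1.8033) x2=(-0.0152, 0.2429) x3=(-0.8222, 0.5882)
step 2: x0=(-1.0846, -1.3997) x1=(0.9597, 1.7970) x2=(-0.0194, 0.2647) x3=(-0.8254, 0.5765)
step 3: x0=(-1.1017, -1.4039) x1=(0.9801, 1.7911) x2=(-0.0225, 0.2855) x3=(-0.8299, 0.5648)
step 4: x0=(-1.1186, -1.4077) x1=(1.0010, 1.7856) x2=(-0.0246, 0.3053) x3=(-0.8354, 0.5533)
step 5: x0=(-1.1353, -1.4110) x1=(1.0222, 1.7805) x2=(-0.0256, 0.3242) x3=(-0.8422, 0.5418)
step 6: x0=(-1.1519, -1.4139) x1=(1.0438, 1.7758) x2=(-0.0255, 0.3422) x3=(-0.8502, 0.5302)
step 7: x0=(-1.1683, -1.4165) x1=(1.0659, 1.7715) x2=(-0.0243, 0.3594) x3=(-0.8595, 0.5187)
step 8: x0=(-1.1845, -1.4186) x1=(1.0883, 1.7676) x2=(-0.0219, 0.3758) x3=(-0.8699, 0.5070)
step 9: x0=(-1.2006, -1.4203) x1=(1.1112, 1.7641) x2=(-0.0184, 0.3916) x3=(-0.8815, 0.4952)
step 10: x0=(-1.2165, -1.4216) x1=(1.1344, 1.7609) x2=(-0.0138, 0.4067) x3=(-0.8944, 0.4833)
step 11: x0=(-1.2322, -1.4225) x1=(1.1581, 1.7581) x2=(-0.0082, 0.4213) x3=(-0.9083, 0.4712)
step 12: x0=(-1.2478, -1.4230) x1=(1.1822, 1.7557) x2=(-0.0017, 0.4353) x3=(-0.9234, 0.4588)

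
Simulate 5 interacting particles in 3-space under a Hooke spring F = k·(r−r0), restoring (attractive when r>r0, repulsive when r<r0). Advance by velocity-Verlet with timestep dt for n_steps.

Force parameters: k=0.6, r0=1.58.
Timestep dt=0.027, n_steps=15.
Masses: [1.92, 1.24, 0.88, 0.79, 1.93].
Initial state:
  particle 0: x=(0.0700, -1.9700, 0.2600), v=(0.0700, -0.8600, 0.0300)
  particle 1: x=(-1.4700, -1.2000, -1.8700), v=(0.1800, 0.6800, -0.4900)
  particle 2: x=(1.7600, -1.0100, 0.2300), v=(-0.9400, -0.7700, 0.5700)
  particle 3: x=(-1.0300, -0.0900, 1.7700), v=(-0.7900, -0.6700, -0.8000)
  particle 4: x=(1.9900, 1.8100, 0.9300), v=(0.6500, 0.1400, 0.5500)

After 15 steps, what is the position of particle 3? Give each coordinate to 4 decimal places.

step 0: x0=(0.0700, -1.9700, 0.2600) x1=(-1.4700, -1.2000, -1.8700) x2=(1.7600, -1.0100, 0.2300) x3=(-1.0300, -0.0900, 1.7700) x4=(1.9900, 1.8100, 0.9300)
step 1: x0=(0.0719, -1.9928, 0.2608) x1=(-1.4642, -1.1812, -1.8821) x2=(1.7337, -1.0304, 0.2454) x3=(-1.0504, -0.1083, 1.7473) x4=(2.0069, 1.8130, 0.9446)
step 2: x0=(0.0740, -2.0148, 0.2617) x1=(-1.4566, -1.1615, -1.8920) x2=(1.7057, -1.0501, 0.2607) x3=(-1.0689, -0.1271, 1.7224) x4=(2.0226, 1.8144, 0.9587)
step 3: x0=(0.0761, -2.0359, 0.2625) x1=(-1.4471, -1.1410, -1.8997) x2=(1.6760, -1.0689, 0.2759) x3=(-1.0855, -0.1462, 1.6953) x4=(2.0370, 1.8143, 0.9722)
step 4: x0=(0.0783, -2.0561, 0.2634) x1=(-1.4358, -1.1196, -1.9052) x2=(1.6447, -1.0870, 0.2909) x3=(-1.1002, -0.1657, 1.6661) x4=(2.0501, 1.8125, 0.9852)
step 5: x0=(0.0806, -2.0755, 0.2644) x1=(-1.4227, -1.0975, -1.9084) x2=(1.6117, -1.1042, 0.3059) x3=(-1.1129, -0.1856, 1.6349) x4=(2.0619, 1.8091, 0.9977)
step 6: x0=(0.0830, -2.0941, 0.2653) x1=(-1.4078, -1.0746, -1.9094) x2=(1.5772, -1.1206, 0.3207) x3=(-1.1237, -0.2057, 1.6017) x4=(2.0724, 1.8042, 1.0096)
step 7: x0=(0.0854, -2.1117, 0.2662) x1=(-1.3912, -1.0510, -1.9082) x2=(1.5412, -1.1360, 0.3354) x3=(-1.1325, -0.2262, 1.5666) x4=(2.0815, 1.7976, 1.0209)
step 8: x0=(0.0879, -2.1285, 0.2672) x1=(-1.3728, -1.0266, -1.9047) x2=(1.5038, -1.1506, 0.3499) x3=(-1.1394, -0.2469, 1.5295) x4=(2.0893, 1.7894, 1.0316)
step 9: x0=(0.0905, -2.1444, 0.2681) x1=(-1.3527, -1.0017, -1.8991) x2=(1.4651, -1.1643, 0.3642) x3=(-1.1443, -0.2678, 1.4907) x4=(2.0958, 1.7795, 1.0417)
step 10: x0=(0.0931, -2.1595, 0.2691) x1=(-1.3310, -0.9761, -1.8913) x2=(1.4250, -1.1770, 0.3782) x3=(-1.1473, -0.2889, 1.4502) x4=(2.1010, 1.7681, 1.0513)
step 11: x0=(0.0958, -2.1736, 0.2701) x1=(-1.3076, -0.9499, -1.8814) x2=(1.3837, -1.1887, 0.3921) x3=(-1.1484, -0.3101, 1.4080) x4=(2.1047, 1.7550, 1.0602)
step 12: x0=(0.0986, -2.1869, 0.2710) x1=(-1.2825, -0.9232, -1.8693) x2=(1.3413, -1.1995, 0.4057) x3=(-1.1476, -0.3315, 1.3643) x4=(2.1072, 1.7404, 1.0686)
step 13: x0=(0.1014, -2.1994, 0.2720) x1=(-1.2559, -0.8960, -1.8552) x2=(1.2978, -1.2093, 0.4191) x3=(-1.1449, -0.3529, 1.3191) x4=(2.1082, 1.7241, 1.0763)
step 14: x0=(0.1042, -2.2110, 0.2729) x1=(-1.2278, -0.8683, -1.8390) x2=(1.2533, -1.2182, 0.4322) x3=(-1.1403, -0.3744, 1.2725) x4=(2.1080, 1.7062, 1.0834)
step 15: x0=(0.1071, -2.2217, 0.2738) x1=(-1.1981, -0.8402, -1.8208) x2=(1.2079, -1.2260, 0.4450) x3=(-1.1339, -0.3959, 1.2245) x4=(2.1064, 1.6868, 1.0899)

(-1.1339, -0.3959, 1.2245)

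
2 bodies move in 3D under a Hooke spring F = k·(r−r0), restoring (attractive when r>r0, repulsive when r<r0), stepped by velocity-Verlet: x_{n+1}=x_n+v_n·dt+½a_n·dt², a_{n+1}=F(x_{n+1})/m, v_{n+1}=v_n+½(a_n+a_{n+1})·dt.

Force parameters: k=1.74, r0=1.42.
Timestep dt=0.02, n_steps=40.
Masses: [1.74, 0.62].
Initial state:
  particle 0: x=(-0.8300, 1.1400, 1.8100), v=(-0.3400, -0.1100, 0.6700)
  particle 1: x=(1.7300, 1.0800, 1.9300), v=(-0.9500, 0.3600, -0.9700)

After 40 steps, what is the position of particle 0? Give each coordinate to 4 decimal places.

(-0.8394, 1.0573, 2.3179)

step 0: x0=(-0.8300, 1.1400, 1.8100) x1=(1.7300, 1.0800, 1.9300)
step 1: x0=(-0.8366, 1.1378, 1.8234) x1=(1.7104, 1.0872, 1.9106)
step 2: x0=(-0.8427, 1.1356, 1.8368) x1=(1.6895, 1.0945, 1.8911)
step 3: x0=(-0.8484, 1.1334, 1.8503) x1=(1.6673, 1.1017, 1.8716)
step 4: x0=(-0.8536, 1.1311, 1.8637) x1=(1.6439, 1.1090, 1.8521)
step 5: x0=(-0.8584, 1.1289, 1.8771) x1=(1.6193, 1.1163, 1.8326)
step 6: x0=(-0.8628, 1.1267, 1.8906) x1=(1.5935, 1.1236, 1.8131)
step 7: x0=(-0.8668, 1.1244, 1.9040) x1=(1.5666, 1.1309, 1.7937)
step 8: x0=(-0.8703, 1.1222, 1.9174) x1=(1.5385, 1.1382, 1.7743)
step 9: x0=(-0.8735, 1.1200, 1.9308) x1=(1.5093, 1.1454, 1.7549)
step 10: x0=(-0.8763, 1.1177, 1.9441) x1=(1.4790, 1.1527, 1.7357)
step 11: x0=(-0.8787, 1.1155, 1.9574) x1=(1.4477, 1.1600, 1.7165)
step 12: x0=(-0.8807, 1.1133, 1.9707) x1=(1.4153, 1.1672, 1.6975)
step 13: x0=(-0.8824, 1.1111, 1.9839) x1=(1.3819, 1.1744, 1.6785)
step 14: x0=(-0.8837, 1.1089, 1.9971) x1=(1.3476, 1.1816, 1.6597)
step 15: x0=(-0.8847, 1.1067, 2.0103) x1=(1.3124, 1.1888, 1.6411)
step 16: x0=(-0.8854, 1.1046, 2.0233) x1=(1.2762, 1.1959, 1.6226)
step 17: x0=(-0.8858, 1.1024, 2.0364) x1=(1.2392, 1.2030, 1.6042)
step 18: x0=(-0.8859, 1.1003, 2.0493) x1=(1.2014, 1.2100, 1.5860)
step 19: x0=(-0.8857, 1.0981, 2.0622) x1=(1.1627, 1.2170, 1.5680)
step 20: x0=(-0.8852, 1.0960, 2.0751) x1=(1.1234, 1.2240, 1.5502)
step 21: x0=(-0.8845, 1.0939, 2.0878) x1=(1.0833, 1.2309, 1.5326)
step 22: x0=(-0.8836, 1.0918, 2.1006) x1=(1.0425, 1.2378, 1.5151)
step 23: x0=(-0.8824, 1.0898, 2.1132) x1=(1.0011, 1.2446, 1.4979)
step 24: x0=(-0.8810, 1.0877, 2.1258) x1=(0.9591, 1.2514, 1.4808)
step 25: x0=(-0.8794, 1.0857, 2.1382) x1=(0.9165, 1.2581, 1.4640)
step 26: x0=(-0.8776, 1.0837, 2.1507) x1=(0.8734, 1.2648, 1.4473)
step 27: x0=(-0.8756, 1.0817, 2.1630) x1=(0.8298, 1.2714, 1.4308)
step 28: x0=(-0.8735, 1.0797, 2.1753) x1=(0.7857, 1.2779, 1.4146)
step 29: x0=(-0.8712, 1.0777, 2.1875) x1=(0.7412, 1.2845, 1.3985)
step 30: x0=(-0.8688, 1.0758, 2.1997) x1=(0.6963, 1.2909, 1.3826)
step 31: x0=(-0.8662, 1.0739, 2.2117) x1=(0.6511, 1.2973, 1.3669)
step 32: x0=(-0.8636, 1.0720, 2.2238) x1=(0.6056, 1.3037, 1.3514)
step 33: x0=(-0.8608, 1.0701, 2.2357) x1=(0.5597, 1.3100, 1.3361)
step 34: x0=(-0.8580, 1.0682, 2.2476) x1=(0.5136, 1.3163, 1.3209)
step 35: x0=(-0.8550, 1.0664, 2.2595) x1=(0.4673, 1.3226, 1.3059)
step 36: x0=(-0.8520, 1.0645, 2.2712) x1=(0.4208, 1.3288, 1.2910)
step 37: x0=(-0.8489, 1.0627, 2.2830) x1=(0.3740, 1.3349, 1.2763)
step 38: x0=(-0.8458, 1.0609, 2.2947) x1=(0.3271, 1.3411, 1.2617)
step 39: x0=(-0.8426, 1.0591, 2.3063) x1=(0.2801, 1.3471, 1.2472)
step 40: x0=(-0.8394, 1.0573, 2.3179) x1=(0.2330, 1.3532, 1.2328)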